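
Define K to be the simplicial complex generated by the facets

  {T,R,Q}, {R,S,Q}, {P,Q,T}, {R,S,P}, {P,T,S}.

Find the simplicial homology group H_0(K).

H_0 ≅ Z.

We work with the vertex ordering P < Q < R < S < T. The simplices of K, each written with vertices in increasing order, are:

  0-simplices (5): P, Q, R, S, T
  1-simplices (10): PQ, PR, PS, PT, QR, QS, QT, RS, RT, ST
  2-simplices (5): PQT, PRS, PST, QRS, QRT

Hence C_0 ≅ Z^5, C_1 ≅ Z^10, C_2 ≅ Z^5.

∂_1: C_1 → C_0 sends each edge [p,q] (with p < q) to q − p. For instance
  ∂QR = R − Q.
This gives a 5×10 integer matrix of rank 4; reducing to Smith normal form yields diagonal entries (1,1,1,1).

The boundary map ∂_2: C_2 → C_1 maps a triangle to the signed sum of its edges. For instance
  ∂PRS = RS − PS + PR,
  ∂PST = ST − PT + PS.
The 10×5 boundary matrix has rank 5 and Smith normal form diag(1,1,1,1,1).

Now H_k = ker ∂_k / im ∂_{k+1}, so:

  H_0: rank C_0 − rank ∂_1 = 5 − 4 = 1, and the invariant factors of ∂_1 are all 1, so H_0 ≅ Z.

(K is a triangulation of the Möbius band.)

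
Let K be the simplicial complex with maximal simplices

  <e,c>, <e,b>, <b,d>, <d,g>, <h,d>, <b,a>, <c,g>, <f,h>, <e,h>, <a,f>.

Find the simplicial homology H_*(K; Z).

H_0 ≅ Z,  H_1 ≅ Z^3.

We work with the vertex ordering a < b < c < d < e < f < g < h. The simplices of K, each written with vertices in increasing order, are:

  0-simplices (8): a, b, c, d, e, f, g, h
  1-simplices (10): ab, af, bd, be, ce, cg, dg, dh, eh, fh

so the chain groups are C_0 ≅ Z^8, C_1 ≅ Z^10.

∂_1: C_1 → C_0 sends each edge [p,q] (with p < q) to q − p. For instance
  ∂dg = g − d.
This gives a 8×10 integer matrix of rank 7; reducing to Smith normal form yields diagonal entries (1,1,1,1,1,1,1).

Reading off H_k = ker ∂_k / im ∂_{k+1}:

  H_0: rank C_0 − rank ∂_1 = 8 − 7 = 1, and the invariant factors of ∂_1 are all 1, so H_0 = Z.
  H_1: rank ker ∂_1 − rank ∂_2 = (10 − 7) − 0 = 3, and there is no ∂_2, so H_1 = Z^3.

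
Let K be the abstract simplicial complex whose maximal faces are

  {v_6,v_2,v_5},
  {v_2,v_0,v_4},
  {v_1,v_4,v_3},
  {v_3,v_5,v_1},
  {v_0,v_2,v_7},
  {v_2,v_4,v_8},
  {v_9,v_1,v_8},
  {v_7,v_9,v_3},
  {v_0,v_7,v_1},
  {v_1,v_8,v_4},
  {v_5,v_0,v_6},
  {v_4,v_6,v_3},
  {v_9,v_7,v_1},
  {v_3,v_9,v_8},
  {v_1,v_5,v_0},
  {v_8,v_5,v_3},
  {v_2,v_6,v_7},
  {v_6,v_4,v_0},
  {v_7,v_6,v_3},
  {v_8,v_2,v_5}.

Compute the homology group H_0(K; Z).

Fix the vertex order v_0 < v_1 < v_2 < v_3 < v_4 < v_5 < v_6 < v_7 < v_8 < v_9 and write every simplex with vertices in increasing order. Then dim K = 2 and the simplices of K are:

  0-simplices (10): [v_0], [v_1], [v_2], [v_3], [v_4], [v_5], [v_6], [v_7], [v_8], [v_9]
  1-simplices (30): (30 of them)
  2-simplices (20): (20 of them)

giving chain groups C_0 ≅ Z^10, C_1 ≅ Z^30, C_2 ≅ Z^20.

The boundary map ∂_1: C_1 → C_0 maps an edge to its endpoints' difference, ∂[p,q] = q − p. For instance
  ∂[v_4,v_6] = [v_6] − [v_4].
As a 10×30 matrix over Z this has rank 9, with invariant factors (1,1,1,1,1,1,1,1,1).

Boundary ∂_2: C_2 → C_1 acts by ∂[p,q,r] = [q,r] − [p,r] + [p,q]. For instance
  ∂[v_3,v_6,v_7] = [v_6,v_7] − [v_3,v_7] + [v_3,v_6],
  ∂[v_0,v_1,v_5] = [v_1,v_5] − [v_0,v_5] + [v_0,v_1].
The 30×20 boundary matrix has rank 20 and Smith normal form diag(1,1,1,1,1,1,1,1,1,1,1,1,1,1,1,1,1,1,1,2).

Now H_k = ker ∂_k / im ∂_{k+1}, so:

  H_0: rank C_0 − rank ∂_1 = 10 − 9 = 1, and the invariant factors of ∂_1 are all 1, so H_0 ≅ Z.

H_0 = Z.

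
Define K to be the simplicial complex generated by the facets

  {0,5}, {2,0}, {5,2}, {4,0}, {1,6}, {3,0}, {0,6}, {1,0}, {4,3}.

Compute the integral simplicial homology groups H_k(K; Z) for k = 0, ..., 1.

H_0 = Z,  H_1 = Z^3.

Order the vertices as 0 < 1 < 2 < 3 < 4 < 5 < 6. Listing each simplex with vertices in this order, K has dimension 1 with simplices:

  0-simplices (7): [0], [1], [2], [3], [4], [5], [6]
  1-simplices (9): [0,1], [0,2], [0,3], [0,4], [0,5], [0,6], [1,6], [2,5], [3,4]

so the chain groups are C_0 ≅ Z^7, C_1 ≅ Z^9.

∂_1: C_1 → C_0 maps an edge to its endpoints' difference, ∂[p,q] = q − p. For instance
  ∂[0,3] = [3] − [0].
The resulting 7×9 matrix has rank 6, and its Smith normal form has invariant factors (1,1,1,1,1,1).

Now H_k = ker ∂_k / im ∂_{k+1}, so:

  H_0: rank C_0 − rank ∂_1 = 7 − 6 = 1, and the invariant factors of ∂_1 are all 1, so H_0 = Z.
  H_1: rank ker ∂_1 − rank ∂_2 = (9 − 6) − 0 = 3, and there is no ∂_2, so H_1 = Z^3.

As a check, the Euler characteristic is 7 − 9 = -2, which agrees with 1 − 3 = -2.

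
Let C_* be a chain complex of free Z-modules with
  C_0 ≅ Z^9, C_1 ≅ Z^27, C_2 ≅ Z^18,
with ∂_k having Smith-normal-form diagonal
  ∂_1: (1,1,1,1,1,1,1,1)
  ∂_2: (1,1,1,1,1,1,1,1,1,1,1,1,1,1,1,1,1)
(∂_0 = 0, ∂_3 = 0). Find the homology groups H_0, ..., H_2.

H_0: b_0 = 9 − 0 − 8 = 1; torsion from ∂_1 factors > 1: none. So H_0 ≅ Z.
H_1: b_1 = 27 − 8 − 17 = 2; torsion from ∂_2 factors > 1: none. So H_1 ≅ Z^2.
H_2: b_2 = 18 − 17 − 0 = 1; torsion from ∂_3 factors > 1: none. So H_2 ≅ Z.

H_0 ≅ Z,  H_1 ≅ Z^2,  H_2 ≅ Z.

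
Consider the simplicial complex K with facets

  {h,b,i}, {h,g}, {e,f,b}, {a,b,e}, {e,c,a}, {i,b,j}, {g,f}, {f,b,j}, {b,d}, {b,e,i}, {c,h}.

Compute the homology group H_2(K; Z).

H_2 ≅ 0.

Order the vertices as a < b < c < d < e < f < g < h < i < j. Listing each simplex with vertices in this order, K has dimension 2 with simplices:

  0-simplices (10): a, b, c, d, e, f, g, h, i, j
  1-simplices (18): ab, ac, ae, bd, be, bf, bh, bi, bj, ce, ch, ef, ei, fg, fj, gh, hi, ij
  2-simplices (7): abe, ace, bef, bei, bfj, bhi, bij

Hence C_0 ≅ Z^10, C_1 ≅ Z^18, C_2 ≅ Z^7.

The boundary map ∂_1: C_1 → C_0 is given by ∂[p,q] = [q] − [p]. For instance
  ∂fg = g − f.
This gives a 10×18 integer matrix of rank 9; reducing to Smith normal form yields diagonal entries (1,1,1,1,1,1,1,1,1).

∂_2: C_2 → C_1 sends each 2-simplex [p,q,r] to [q,r] − [p,r] + [p,q]. For instance
  ∂bef = ef − bf + be,
  ∂ace = ce − ae + ac.
As a 18×7 matrix over Z this has rank 7, with invariant factors (1,1,1,1,1,1,1).

Reading off H_k = ker ∂_k / im ∂_{k+1}:

  H_2: rank ker ∂_2 − rank ∂_3 = (7 − 7) − 0 = 0, and there is no ∂_3, so H_2 = 0.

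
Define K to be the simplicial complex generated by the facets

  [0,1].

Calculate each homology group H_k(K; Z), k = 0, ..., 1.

H_0 = Z,  H_1 = 0.

Fix the vertex order 0 < 1 and write every simplex with vertices in increasing order. Then dim K = 1 and the simplices of K are:

  0-simplices (2): [0], [1]
  1-simplices (1): [0,1]

giving chain groups C_0 ≅ Z^2, C_1 ≅ Z^1.

The boundary map ∂_1: C_1 → C_0 sends each edge [p,q] (with p < q) to q − p.
As a 2×1 matrix over Z this has rank 1, with invariant factors (1).

Now H_k = ker ∂_k / im ∂_{k+1}, so:

  H_0: rank C_0 − rank ∂_1 = 2 − 1 = 1, and the invariant factors of ∂_1 are all 1, so H_0 ≅ Z.
  H_1: rank ker ∂_1 − rank ∂_2 = (1 − 1) − 0 = 0, and there is no ∂_2, so H_1 ≅ 0.

As a check, the Euler characteristic is 2 − 1 = 1, which agrees with 1 − 0 = 1.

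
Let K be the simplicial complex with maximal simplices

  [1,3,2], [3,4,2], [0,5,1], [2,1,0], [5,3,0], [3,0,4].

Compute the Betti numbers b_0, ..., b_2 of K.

Take the total order 0 < 1 < 2 < 3 < 4 < 5 on the vertex set. Then K (dimension 2) consists of the simplices:

  0-simplices (6): [0], [1], [2], [3], [4], [5]
  1-simplices (12): [0,1], [0,2], [0,3], [0,4], [0,5], [1,2], [1,3], [1,5], [2,3], [2,4], [3,4], [3,5]
  2-simplices (6): [0,1,2], [0,1,5], [0,3,4], [0,3,5], [1,2,3], [2,3,4]

so the chain groups are C_0 ≅ Z^6, C_1 ≅ Z^12, C_2 ≅ Z^6.

Boundary ∂_1: C_1 → C_0 maps an edge to its endpoints' difference, ∂[p,q] = q − p. For instance
  ∂[0,2] = [2] − [0].
As a 6×12 matrix over Z this has rank 5, with invariant factors (1,1,1,1,1).

The boundary map ∂_2: C_2 → C_1 sends each 2-simplex [p,q,r] to [q,r] − [p,r] + [p,q]. For instance
  ∂[0,3,4] = [3,4] − [0,4] + [0,3],
  ∂[0,1,5] = [1,5] − [0,5] + [0,1].
This gives a 12×6 integer matrix of rank 6; reducing to Smith normal form yields diagonal entries (1,1,1,1,1,1).

Reading off H_k = ker ∂_k / im ∂_{k+1}:

  H_0: rank C_0 − rank ∂_1 = 6 − 5 = 1, and the invariant factors of ∂_1 are all 1, so H_0 = Z.
  H_1: rank ker ∂_1 − rank ∂_2 = (12 − 5) − 6 = 1, and the invariant factors of ∂_2 are all 1, so H_1 = Z.
  H_2: rank ker ∂_2 − rank ∂_3 = (6 − 6) − 0 = 0, and there is no ∂_3, so H_2 = 0.

As a check, the Euler characteristic is 6 − 12 + 6 = 0, which agrees with 1 − 1 + 0 = 0.

Hence the Betti numbers are b_0 = 1, b_1 = 1, b_2 = 0.

b_0 = 1, b_1 = 1, b_2 = 0.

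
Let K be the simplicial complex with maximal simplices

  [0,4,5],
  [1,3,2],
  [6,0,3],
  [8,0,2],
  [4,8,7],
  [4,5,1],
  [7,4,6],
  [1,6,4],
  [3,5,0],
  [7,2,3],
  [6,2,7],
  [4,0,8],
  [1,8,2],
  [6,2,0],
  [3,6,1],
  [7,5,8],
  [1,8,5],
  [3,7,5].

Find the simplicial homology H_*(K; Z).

H_0 = Z,  H_1 = Z ⊕ Z/2,  H_2 = 0.

Order the vertices as 0 < 1 < 2 < 3 < 4 < 5 < 6 < 7 < 8. Listing each simplex with vertices in this order, K has dimension 2 with simplices:

  0-simplices (9): [0], [1], [2], [3], [4], [5], [6], [7], [8]
  1-simplices (27): (27 of them)
  2-simplices (18): [0,2,6], [0,2,8], [0,3,5], [0,3,6], [0,4,5], [0,4,8], [1,2,3], [1,2,8], [1,3,6], [1,4,5], [1,4,6], [1,5,8], [2,3,7], [2,6,7], [3,5,7], [4,6,7], [4,7,8], [5,7,8]

Hence C_0 ≅ Z^9, C_1 ≅ Z^27, C_2 ≅ Z^18.

The boundary map ∂_1: C_1 → C_0 is given by ∂[p,q] = [q] − [p]. For instance
  ∂[3,7] = [7] − [3].
The 9×27 boundary matrix has rank 8 and Smith normal form diag(1,1,1,1,1,1,1,1).

Boundary ∂_2: C_2 → C_1 sends each 2-simplex [p,q,r] to [q,r] − [p,r] + [p,q]. For instance
  ∂[4,7,8] = [7,8] − [4,8] + [4,7],
  ∂[1,2,3] = [2,3] − [1,3] + [1,2].
The resulting 27×18 matrix has rank 18, and its Smith normal form has invariant factors (1,1,1,1,1,1,1,1,1,1,1,1,1,1,1,1,1,2).

Reading off H_k = ker ∂_k / im ∂_{k+1}:

  H_0: rank C_0 − rank ∂_1 = 9 − 8 = 1, and the invariant factors of ∂_1 are all 1, so H_0 ≅ Z.
  H_1: rank ker ∂_1 − rank ∂_2 = (27 − 8) − 18 = 1, and ∂_2 has invariant factor 2 > 1, so H_1 ≅ Z ⊕ Z/2.
  H_2: rank ker ∂_2 − rank ∂_3 = (18 − 18) − 0 = 0, and there is no ∂_3, so H_2 ≅ 0.

As a check, the Euler characteristic is 9 − 27 + 18 = 0, which agrees with 1 − 1 + 0 = 0.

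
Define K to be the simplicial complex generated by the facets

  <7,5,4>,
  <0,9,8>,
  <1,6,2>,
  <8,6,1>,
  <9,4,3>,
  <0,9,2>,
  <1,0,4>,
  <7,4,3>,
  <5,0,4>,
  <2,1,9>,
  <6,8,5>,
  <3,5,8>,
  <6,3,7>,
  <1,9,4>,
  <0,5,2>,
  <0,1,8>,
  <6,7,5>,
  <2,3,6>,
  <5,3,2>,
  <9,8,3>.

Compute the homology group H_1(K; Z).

Order the vertices as 0 < 1 < 2 < 3 < 4 < 5 < 6 < 7 < 8 < 9. Listing each simplex with vertices in this order, K has dimension 2 with simplices:

  0-simplices (10): [0], [1], [2], [3], [4], [5], [6], [7], [8], [9]
  1-simplices (30): (30 of them)
  2-simplices (20): (20 of them)

giving chain groups C_0 ≅ Z^10, C_1 ≅ Z^30, C_2 ≅ Z^20.

∂_1: C_1 → C_0 is given by ∂[p,q] = [q] − [p]. For instance
  ∂[6,7] = [7] − [6].
The resulting 10×30 matrix has rank 9, and its Smith normal form has invariant factors (1,1,1,1,1,1,1,1,1).

∂_2: C_2 → C_1 acts by ∂[p,q,r] = [q,r] − [p,r] + [p,q]. For instance
  ∂[4,5,7] = [5,7] − [4,7] + [4,5],
  ∂[5,6,7] = [6,7] − [5,7] + [5,6].
As a 30×20 matrix over Z this has rank 20, with invariant factors (1,1,1,1,1,1,1,1,1,1,1,1,1,1,1,1,1,1,1,2).

From H_k ≅ ker(∂_k) / im(∂_{k+1}) we obtain:

  H_1: rank ker ∂_1 − rank ∂_2 = (30 − 9) − 20 = 1, and ∂_2 has invariant factor 2 > 1, so H_1 ≅ Z ⊕ Z/2Z.

H_1 = Z ⊕ Z/2Z.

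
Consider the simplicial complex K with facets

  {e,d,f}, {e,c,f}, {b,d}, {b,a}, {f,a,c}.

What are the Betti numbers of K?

K has 6 vertices, 9 edges, 3 triangles.
rank ∂_0 = 0, rank ∂_1 = 5 ⇒ b_0 = 6 − 0 − 5 = 1; all invariant factors of ∂_1 are 1 so no torsion. So H_0 ≅ Z.
rank ∂_1 = 5, rank ∂_2 = 3 ⇒ b_1 = 9 − 5 − 3 = 1; all invariant factors of ∂_2 are 1 so no torsion. So H_1 ≅ Z.
rank ∂_2 = 3, rank ∂_3 = 0 ⇒ b_2 = 3 − 3 − 0 = 0. So H_2 ≅ 0.

b_0 = 1, b_1 = 1, b_2 = 0.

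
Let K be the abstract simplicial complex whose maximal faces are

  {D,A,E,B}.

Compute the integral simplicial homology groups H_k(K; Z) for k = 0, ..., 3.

H_0 = Z,  H_1 = 0,  H_2 = 0,  H_3 = 0.

Take the total order A < B < D < E on the vertex set. Then K (dimension 3) consists of the simplices:

  0-simplices (4): A, B, D, E
  1-simplices (6): AB, AD, AE, BD, BE, DE
  2-simplices (4): ABD, ABE, ADE, BDE
  3-simplices (1): ABDE

giving chain groups C_0 ≅ Z^4, C_1 ≅ Z^6, C_2 ≅ Z^4, C_3 ≅ Z^1.

∂_1: C_1 → C_0 sends each edge [p,q] (with p < q) to q − p. For instance
  ∂DE = E − D.
The 4×6 boundary matrix has rank 3 and Smith normal form diag(1,1,1).

∂_2: C_2 → C_1 sends each 2-simplex [p,q,r] to [q,r] − [p,r] + [p,q]. For instance
  ∂ABD = BD − AD + AB,
  ∂BDE = DE − BE + BD.
The resulting 6×4 matrix has rank 3, and its Smith normal form has invariant factors (1,1,1).

The boundary map ∂_3: C_3 → C_2 sends each 3-simplex σ to the alternating sum Σ_i (−1)^i (σ with its i-th vertex removed). For instance
  ∂ABDE = BDE − ADE + ABE − ABD.
As a 4×1 matrix over Z this has rank 1, with invariant factors (1).

From H_k ≅ ker(∂_k) / im(∂_{k+1}) we obtain:

  H_0: rank C_0 − rank ∂_1 = 4 − 3 = 1, and the invariant factors of ∂_1 are all 1, so H_0 = Z.
  H_1: rank ker ∂_1 − rank ∂_2 = (6 − 3) − 3 = 0, and the invariant factors of ∂_2 are all 1, so H_1 = 0.
  H_2: rank ker ∂_2 − rank ∂_3 = (4 − 3) − 1 = 0, and the invariant factors of ∂_3 are all 1, so H_2 = 0.
  H_3: rank ker ∂_3 − rank ∂_4 = (1 − 1) − 0 = 0, and there is no ∂_4, so H_3 = 0.

As a check, the Euler characteristic is 4 − 6 + 4 − 1 = 1, which agrees with 1 − 0 + 0 − 0 = 1.
(K is a triangulation of the 3-simplex.)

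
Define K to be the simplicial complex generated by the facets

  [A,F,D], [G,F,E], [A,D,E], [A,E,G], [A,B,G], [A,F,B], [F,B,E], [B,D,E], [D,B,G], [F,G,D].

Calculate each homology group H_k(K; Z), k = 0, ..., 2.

We work with the vertex ordering A < B < D < E < F < G. The simplices of K, each written with vertices in increasing order, are:

  0-simplices (6): A, B, D, E, F, G
  1-simplices (15): AB, AD, AE, AF, AG, BD, BE, BF, BG, DE, DF, DG, EF, EG, FG
  2-simplices (10): ABF, ABG, ADE, ADF, AEG, BDE, BDG, BEF, DFG, EFG

giving chain groups C_0 ≅ Z^6, C_1 ≅ Z^15, C_2 ≅ Z^10.

Boundary ∂_1: C_1 → C_0 sends each edge [p,q] (with p < q) to q − p. For instance
  ∂DE = E − D.
This gives a 6×15 integer matrix of rank 5; reducing to Smith normal form yields diagonal entries (1,1,1,1,1).

∂_2: C_2 → C_1 maps a triangle to the signed sum of its edges. For instance
  ∂AEG = EG − AG + AE,
  ∂BDE = DE − BE + BD.
As a 15×10 matrix over Z this has rank 10, with invariant factors (1,1,1,1,1,1,1,1,1,2).

From H_k ≅ ker(∂_k) / im(∂_{k+1}) we obtain:

  H_0: rank C_0 − rank ∂_1 = 6 − 5 = 1, and the invariant factors of ∂_1 are all 1, so H_0 ≅ Z.
  H_1: rank ker ∂_1 − rank ∂_2 = (15 − 5) − 10 = 0, and ∂_2 has invariant factor 2 > 1, so H_1 ≅ Z_2.
  H_2: rank ker ∂_2 − rank ∂_3 = (10 − 10) − 0 = 0, and there is no ∂_3, so H_2 ≅ 0.

(K is a triangulation of the real projective plane RP^2.)

H_0 = Z,  H_1 = Z_2,  H_2 = 0.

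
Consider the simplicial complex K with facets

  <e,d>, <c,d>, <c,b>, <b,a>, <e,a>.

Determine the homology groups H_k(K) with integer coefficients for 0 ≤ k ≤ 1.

H_0 = Z,  H_1 = Z.

We work with the vertex ordering a < b < c < d < e. The simplices of K, each written with vertices in increasing order, are:

  0-simplices (5): a, b, c, d, e
  1-simplices (5): ab, ae, bc, cd, de

Hence C_0 ≅ Z^5, C_1 ≅ Z^5.

Boundary ∂_1: C_1 → C_0 sends each edge [p,q] (with p < q) to q − p. For instance
  ∂ab = b − a.
The resulting 5×5 matrix has rank 4, and its Smith normal form has invariant factors (1,1,1,1).

From H_k ≅ ker(∂_k) / im(∂_{k+1}) we obtain:

  H_0: rank C_0 − rank ∂_1 = 5 − 4 = 1, and the invariant factors of ∂_1 are all 1, so H_0 = Z.
  H_1: rank ker ∂_1 − rank ∂_2 = (5 − 4) − 0 = 1, and there is no ∂_2, so H_1 = Z.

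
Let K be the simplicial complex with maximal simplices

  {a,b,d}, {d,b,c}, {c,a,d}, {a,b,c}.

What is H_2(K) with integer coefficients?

H_2 ≅ Z.

Fix the vertex order a < b < c < d and write every simplex with vertices in increasing order. Then dim K = 2 and the simplices of K are:

  0-simplices (4): a, b, c, d
  1-simplices (6): ab, ac, ad, bc, bd, cd
  2-simplices (4): abc, abd, acd, bcd

Hence C_0 ≅ Z^4, C_1 ≅ Z^6, C_2 ≅ Z^4.

∂_1: C_1 → C_0 maps an edge to its endpoints' difference, ∂[p,q] = q − p. For instance
  ∂ac = c − a.
As a 4×6 matrix over Z this has rank 3, with invariant factors (1,1,1).

Boundary ∂_2: C_2 → C_1 sends each 2-simplex [p,q,r] to [q,r] − [p,r] + [p,q]. For instance
  ∂acd = cd − ad + ac,
  ∂bcd = cd − bd + bc.
The 6×4 boundary matrix has rank 3 and Smith normal form diag(1,1,1).

From H_k ≅ ker(∂_k) / im(∂_{k+1}) we obtain:

  H_2: rank ker ∂_2 − rank ∂_3 = (4 − 3) − 0 = 1, and there is no ∂_3, so H_2 ≅ Z.

(K is a triangulation of the 2-sphere S^2.)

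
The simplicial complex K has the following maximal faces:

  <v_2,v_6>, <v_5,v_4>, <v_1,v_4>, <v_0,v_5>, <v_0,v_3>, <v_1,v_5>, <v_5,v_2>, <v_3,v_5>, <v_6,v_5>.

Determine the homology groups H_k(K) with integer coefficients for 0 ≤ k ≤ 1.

Order the vertices as v_0 < v_1 < v_2 < v_3 < v_4 < v_5 < v_6. Listing each simplex with vertices in this order, K has dimension 1 with simplices:

  0-simplices (7): [v_0], [v_1], [v_2], [v_3], [v_4], [v_5], [v_6]
  1-simplices (9): [v_0,v_3], [v_0,v_5], [v_1,v_4], [v_1,v_5], [v_2,v_5], [v_2,v_6], [v_3,v_5], [v_4,v_5], [v_5,v_6]

Hence C_0 ≅ Z^7, C_1 ≅ Z^9.

The boundary map ∂_1: C_1 → C_0 maps an edge to its endpoints' difference, ∂[p,q] = q − p. For instance
  ∂[v_4,v_5] = [v_5] − [v_4].
This gives a 7×9 integer matrix of rank 6; reducing to Smith normal form yields diagonal entries (1,1,1,1,1,1).

Computing H_k = (kernel of ∂_k) / (image of ∂_{k+1}):

  H_0: rank C_0 − rank ∂_1 = 7 − 6 = 1, and the invariant factors of ∂_1 are all 1, so H_0 = Z.
  H_1: rank ker ∂_1 − rank ∂_2 = (9 − 6) − 0 = 3, and there is no ∂_2, so H_1 = Z^3.

As a check, the Euler characteristic is 7 − 9 = -2, which agrees with 1 − 3 = -2.

H_0 = Z,  H_1 = Z^3.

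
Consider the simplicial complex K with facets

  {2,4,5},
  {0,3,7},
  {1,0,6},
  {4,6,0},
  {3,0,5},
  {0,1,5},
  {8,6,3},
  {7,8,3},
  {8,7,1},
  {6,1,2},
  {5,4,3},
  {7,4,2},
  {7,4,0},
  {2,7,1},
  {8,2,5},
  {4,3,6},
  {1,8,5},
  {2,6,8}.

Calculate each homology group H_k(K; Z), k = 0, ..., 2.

Take the total order 0 < 1 < 2 < 3 < 4 < 5 < 6 < 7 < 8 on the vertex set. Then K (dimension 2) consists of the simplices:

  0-simplices (9): [0], [1], [2], [3], [4], [5], [6], [7], [8]
  1-simplices (27): (27 of them)
  2-simplices (18): [0,1,5], [0,1,6], [0,3,5], [0,3,7], [0,4,6], [0,4,7], [1,2,6], [1,2,7], [1,5,8], [1,7,8], [2,4,5], [2,4,7], [2,5,8], [2,6,8], [3,4,5], [3,4,6], [3,6,8], [3,7,8]

so the chain groups are C_0 ≅ Z^9, C_1 ≅ Z^27, C_2 ≅ Z^18.

∂_1: C_1 → C_0 maps an edge to its endpoints' difference, ∂[p,q] = q − p.
As a 9×27 matrix over Z this has rank 8, with invariant factors (1,1,1,1,1,1,1,1).

Boundary ∂_2: C_2 → C_1 acts by ∂[p,q,r] = [q,r] − [p,r] + [p,q]. For instance
  ∂[1,7,8] = [7,8] − [1,8] + [1,7],
  ∂[0,3,7] = [3,7] − [0,7] + [0,3].
As a 27×18 matrix over Z this has rank 18, with invariant factors (1,1,1,1,1,1,1,1,1,1,1,1,1,1,1,1,1,2).

Now H_k = ker ∂_k / im ∂_{k+1}, so:

  H_0: rank C_0 − rank ∂_1 = 9 − 8 = 1, and the invariant factors of ∂_1 are all 1, so H_0 ≅ Z.
  H_1: rank ker ∂_1 − rank ∂_2 = (27 − 8) − 18 = 1, and ∂_2 has invariant factor 2 > 1, so H_1 ≅ Z ⊕ Z/2.
  H_2: rank ker ∂_2 − rank ∂_3 = (18 − 18) − 0 = 0, and there is no ∂_3, so H_2 ≅ 0.

(K is a triangulation of the Klein bottle.)

H_0 = Z,  H_1 = Z ⊕ Z/2,  H_2 = 0.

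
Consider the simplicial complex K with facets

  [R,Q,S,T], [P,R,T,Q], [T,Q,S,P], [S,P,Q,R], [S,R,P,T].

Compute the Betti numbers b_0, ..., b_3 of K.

b_0 = 1, b_1 = 0, b_2 = 0, b_3 = 1.

Order the vertices as P < Q < R < S < T. Listing each simplex with vertices in this order, K has dimension 3 with simplices:

  0-simplices (5): P, Q, R, S, T
  1-simplices (10): PQ, PR, PS, PT, QR, QS, QT, RS, RT, ST
  2-simplices (10): PQR, PQS, PQT, PRS, PRT, PST, QRS, QRT, QST, RST
  3-simplices (5): PQRS, PQRT, PQST, PRST, QRST

Hence C_0 ≅ Z^5, C_1 ≅ Z^10, C_2 ≅ Z^10, C_3 ≅ Z^5.

The boundary map ∂_1: C_1 → C_0 is given by ∂[p,q] = [q] − [p]. For instance
  ∂PR = R − P.
The resulting 5×10 matrix has rank 4, and its Smith normal form has invariant factors (1,1,1,1).

The boundary map ∂_2: C_2 → C_1 maps a triangle to the signed sum of its edges. For instance
  ∂PRS = RS − PS + PR,
  ∂PQR = QR − PR + PQ.
The resulting 10×10 matrix has rank 6, and its Smith normal form has invariant factors (1,1,1,1,1,1).

∂_3: C_3 → C_2 sends each 3-simplex σ to the alternating sum Σ_i (−1)^i (σ with its i-th vertex removed). For instance
  ∂PRST = RST − PST + PRT − PRS,
  ∂PQRT = QRT − PRT + PQT − PQR.
The resulting 10×5 matrix has rank 4, and its Smith normal form has invariant factors (1,1,1,1).

Reading off H_k = ker ∂_k / im ∂_{k+1}:

  H_0: rank C_0 − rank ∂_1 = 5 − 4 = 1, and the invariant factors of ∂_1 are all 1, so H_0 ≅ Z.
  H_1: rank ker ∂_1 − rank ∂_2 = (10 − 4) − 6 = 0, and the invariant factors of ∂_2 are all 1, so H_1 ≅ 0.
  H_2: rank ker ∂_2 − rank ∂_3 = (10 − 6) − 4 = 0, and the invariant factors of ∂_3 are all 1, so H_2 ≅ 0.
  H_3: rank ker ∂_3 − rank ∂_4 = (5 − 4) − 0 = 1, and there is no ∂_4, so H_3 ≅ Z.

As a check, the Euler characteristic is 5 − 10 + 10 − 5 = 0, which agrees with 1 − 0 + 0 − 1 = 0.

Hence the Betti numbers are b_0 = 1, b_1 = 0, b_2 = 0, b_3 = 1.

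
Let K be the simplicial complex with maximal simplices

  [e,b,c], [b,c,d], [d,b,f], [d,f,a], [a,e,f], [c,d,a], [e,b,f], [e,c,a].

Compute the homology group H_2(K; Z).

Order the vertices as a < b < c < d < e < f. Listing each simplex with vertices in this order, K has dimension 2 with simplices:

  0-simplices (6): a, b, c, d, e, f
  1-simplices (12): ac, ad, ae, af, bc, bd, be, bf, cd, ce, df, ef
  2-simplices (8): acd, ace, adf, aef, bcd, bce, bdf, bef

giving chain groups C_0 ≅ Z^6, C_1 ≅ Z^12, C_2 ≅ Z^8.

Boundary ∂_1: C_1 → C_0 maps an edge to its endpoints' difference, ∂[p,q] = q − p. For instance
  ∂ad = d − a.
The resulting 6×12 matrix has rank 5, and its Smith normal form has invariant factors (1,1,1,1,1).

∂_2: C_2 → C_1 maps a triangle to the signed sum of its edges. For instance
  ∂bcd = cd − bd + bc,
  ∂aef = ef − af + ae.
This gives a 12×8 integer matrix of rank 7; reducing to Smith normal form yields diagonal entries (1,1,1,1,1,1,1).

Computing H_k = (kernel of ∂_k) / (image of ∂_{k+1}):

  H_2: rank ker ∂_2 − rank ∂_3 = (8 − 7) − 0 = 1, and there is no ∂_3, so H_2 ≅ Z.

H_2 = Z.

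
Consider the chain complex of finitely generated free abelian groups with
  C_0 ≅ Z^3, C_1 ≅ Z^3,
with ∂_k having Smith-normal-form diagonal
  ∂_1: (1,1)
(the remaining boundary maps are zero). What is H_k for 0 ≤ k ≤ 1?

H_0 = Z,  H_1 = Z.

H_0: b_0 = 3 − 0 − 2 = 1; torsion from ∂_1 factors > 1: none. So H_0 = Z.
H_1: b_1 = 3 − 2 − 0 = 1; torsion from ∂_2 factors > 1: none. So H_1 = Z.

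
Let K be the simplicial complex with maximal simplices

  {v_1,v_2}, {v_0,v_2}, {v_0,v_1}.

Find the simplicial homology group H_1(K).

Take the total order v_0 < v_1 < v_2 on the vertex set. Then K (dimension 1) consists of the simplices:

  0-simplices (3): [v_0], [v_1], [v_2]
  1-simplices (3): [v_0,v_1], [v_0,v_2], [v_1,v_2]

giving chain groups C_0 ≅ Z^3, C_1 ≅ Z^3.

∂_1: C_1 → C_0 is given by ∂[p,q] = [q] − [p]. For instance
  ∂[v_0,v_1] = [v_1] − [v_0].
As a 3×3 matrix over Z this has rank 2, with invariant factors (1,1).

Now H_k = ker ∂_k / im ∂_{k+1}, so:

  H_1: rank ker ∂_1 − rank ∂_2 = (3 − 2) − 0 = 1, and there is no ∂_2, so H_1 ≅ Z.

(K is a triangulation of the circle S^1.)

H_1 ≅ Z.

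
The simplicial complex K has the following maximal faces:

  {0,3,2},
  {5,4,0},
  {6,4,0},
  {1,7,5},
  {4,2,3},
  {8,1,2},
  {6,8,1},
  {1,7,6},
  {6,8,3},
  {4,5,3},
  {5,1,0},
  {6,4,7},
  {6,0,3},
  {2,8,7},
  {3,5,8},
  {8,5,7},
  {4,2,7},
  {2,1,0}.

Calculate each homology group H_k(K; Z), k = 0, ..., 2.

Order the vertices as 0 < 1 < 2 < 3 < 4 < 5 < 6 < 7 < 8. Listing each simplex with vertices in this order, K has dimension 2 with simplices:

  0-simplices (9): [0], [1], [2], [3], [4], [5], [6], [7], [8]
  1-simplices (27): (27 of them)
  2-simplices (18): [0,1,2], [0,1,5], [0,2,3], [0,3,6], [0,4,5], [0,4,6], [1,2,8], [1,5,7], [1,6,7], [1,6,8], [2,3,4], [2,4,7], [2,7,8], [3,4,5], [3,5,8], [3,6,8], [4,6,7], [5,7,8]

Hence C_0 ≅ Z^9, C_1 ≅ Z^27, C_2 ≅ Z^18.

∂_1: C_1 → C_0 maps an edge to its endpoints' difference, ∂[p,q] = q − p.
As a 9×27 matrix over Z this has rank 8, with invariant factors (1,1,1,1,1,1,1,1).

The boundary map ∂_2: C_2 → C_1 acts by ∂[p,q,r] = [q,r] − [p,r] + [p,q]. For instance
  ∂[0,1,2] = [1,2] − [0,2] + [0,1],
  ∂[0,3,6] = [3,6] − [0,6] + [0,3].
This gives a 27×18 integer matrix of rank 18; reducing to Smith normal form yields diagonal entries (1,1,1,1,1,1,1,1,1,1,1,1,1,1,1,1,1,2).

Computing H_k = (kernel of ∂_k) / (image of ∂_{k+1}):

  H_0: rank C_0 − rank ∂_1 = 9 − 8 = 1, and the invariant factors of ∂_1 are all 1, so H_0 ≅ Z.
  H_1: rank ker ∂_1 − rank ∂_2 = (27 − 8) − 18 = 1, and ∂_2 has invariant factor 2 > 1, so H_1 ≅ Z ⊕ Z/2Z.
  H_2: rank ker ∂_2 − rank ∂_3 = (18 − 18) − 0 = 0, and there is no ∂_3, so H_2 ≅ 0.

(K is a triangulation of the Klein bottle.)

H_0 = Z,  H_1 = Z ⊕ Z/2Z,  H_2 = 0.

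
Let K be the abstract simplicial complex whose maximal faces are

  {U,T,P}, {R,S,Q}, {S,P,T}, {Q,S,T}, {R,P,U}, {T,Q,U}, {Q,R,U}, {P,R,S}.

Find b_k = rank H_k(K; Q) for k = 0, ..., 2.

b_0 = 1, b_1 = 0, b_2 = 1.

We work with the vertex ordering P < Q < R < S < T < U. The simplices of K, each written with vertices in increasing order, are:

  0-simplices (6): P, Q, R, S, T, U
  1-simplices (12): PR, PS, PT, PU, QR, QS, QT, QU, RS, RU, ST, TU
  2-simplices (8): PRS, PRU, PST, PTU, QRS, QRU, QST, QTU

so the chain groups are C_0 ≅ Z^6, C_1 ≅ Z^12, C_2 ≅ Z^8.

The boundary map ∂_1: C_1 → C_0 maps an edge to its endpoints' difference, ∂[p,q] = q − p. For instance
  ∂QU = U − Q.
This gives a 6×12 integer matrix of rank 5; reducing to Smith normal form yields diagonal entries (1,1,1,1,1).

The boundary map ∂_2: C_2 → C_1 acts by ∂[p,q,r] = [q,r] − [p,r] + [p,q]. For instance
  ∂PTU = TU − PU + PT,
  ∂QRU = RU − QU + QR.
This gives a 12×8 integer matrix of rank 7; reducing to Smith normal form yields diagonal entries (1,1,1,1,1,1,1).

Now H_k = ker ∂_k / im ∂_{k+1}, so:

  H_0: rank C_0 − rank ∂_1 = 6 − 5 = 1, and the invariant factors of ∂_1 are all 1, so H_0 ≅ Z.
  H_1: rank ker ∂_1 − rank ∂_2 = (12 − 5) − 7 = 0, and the invariant factors of ∂_2 are all 1, so H_1 ≅ 0.
  H_2: rank ker ∂_2 − rank ∂_3 = (8 − 7) − 0 = 1, and there is no ∂_3, so H_2 ≅ Z.

As a check, the Euler characteristic is 6 − 12 + 8 = 2, which agrees with 1 − 0 + 1 = 2.

Hence the Betti numbers are b_0 = 1, b_1 = 0, b_2 = 1.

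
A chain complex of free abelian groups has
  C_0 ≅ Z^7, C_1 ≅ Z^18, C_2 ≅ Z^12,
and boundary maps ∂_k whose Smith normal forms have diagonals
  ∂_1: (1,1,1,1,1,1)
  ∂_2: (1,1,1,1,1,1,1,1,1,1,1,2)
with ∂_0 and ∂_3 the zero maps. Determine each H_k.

H_0: b_0 = 7 − 0 − 6 = 1; torsion from ∂_1 factors > 1: none. So H_0 = Z.
H_1: b_1 = 18 − 6 − 12 = 0; torsion from ∂_2 factors > 1: [2]. So H_1 = Z_2.
H_2: b_2 = 12 − 12 − 0 = 0; torsion from ∂_3 factors > 1: none. So H_2 = 0.

H_0 = Z,  H_1 = Z_2,  H_2 = 0.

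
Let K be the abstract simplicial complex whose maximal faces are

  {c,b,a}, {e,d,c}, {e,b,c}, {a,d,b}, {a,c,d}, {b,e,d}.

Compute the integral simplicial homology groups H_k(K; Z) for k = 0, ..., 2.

H_0 ≅ Z,  H_1 = 0,  H_2 ≅ Z.

We work with the vertex ordering a < b < c < d < e. The simplices of K, each written with vertices in increasing order, are:

  0-simplices (5): a, b, c, d, e
  1-simplices (9): ab, ac, ad, bc, bd, be, cd, ce, de
  2-simplices (6): abc, abd, acd, bce, bde, cde

so the chain groups are C_0 ≅ Z^5, C_1 ≅ Z^9, C_2 ≅ Z^6.

The boundary map ∂_1: C_1 → C_0 maps an edge to its endpoints' difference, ∂[p,q] = q − p. For instance
  ∂ab = b − a.
The 5×9 boundary matrix has rank 4 and Smith normal form diag(1,1,1,1).

∂_2: C_2 → C_1 acts by ∂[p,q,r] = [q,r] − [p,r] + [p,q]. For instance
  ∂bce = ce − be + bc,
  ∂abd = bd − ad + ab.
This gives a 9×6 integer matrix of rank 5; reducing to Smith normal form yields diagonal entries (1,1,1,1,1).

Now H_k = ker ∂_k / im ∂_{k+1}, so:

  H_0: rank C_0 − rank ∂_1 = 5 − 4 = 1, and the invariant factors of ∂_1 are all 1, so H_0 = Z.
  H_1: rank ker ∂_1 − rank ∂_2 = (9 − 4) − 5 = 0, and the invariant factors of ∂_2 are all 1, so H_1 = 0.
  H_2: rank ker ∂_2 − rank ∂_3 = (6 − 5) − 0 = 1, and there is no ∂_3, so H_2 = Z.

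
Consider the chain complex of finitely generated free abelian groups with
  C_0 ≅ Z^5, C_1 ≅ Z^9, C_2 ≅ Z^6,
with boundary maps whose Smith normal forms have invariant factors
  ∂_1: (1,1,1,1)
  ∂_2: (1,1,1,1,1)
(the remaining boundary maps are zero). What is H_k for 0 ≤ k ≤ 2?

H_0 ≅ Z,  H_1 = 0,  H_2 ≅ Z.

H_0: b_0 = 5 − 0 − 4 = 1; torsion from ∂_1 factors > 1: none. So H_0 ≅ Z.
H_1: b_1 = 9 − 4 − 5 = 0; torsion from ∂_2 factors > 1: none. So H_1 ≅ 0.
H_2: b_2 = 6 − 5 − 0 = 1; torsion from ∂_3 factors > 1: none. So H_2 ≅ Z.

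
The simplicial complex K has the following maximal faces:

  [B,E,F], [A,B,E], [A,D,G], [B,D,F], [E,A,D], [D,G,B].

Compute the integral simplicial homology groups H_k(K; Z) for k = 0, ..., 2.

Fix the vertex order A < B < D < E < F < G and write every simplex with vertices in increasing order. Then dim K = 2 and the simplices of K are:

  0-simplices (6): A, B, D, E, F, G
  1-simplices (12): AB, AD, AE, AG, BD, BE, BF, BG, DE, DF, DG, EF
  2-simplices (6): ABE, ADE, ADG, BDF, BDG, BEF

Hence C_0 ≅ Z^6, C_1 ≅ Z^12, C_2 ≅ Z^6.

Boundary ∂_1: C_1 → C_0 is given by ∂[p,q] = [q] − [p]. For instance
  ∂DF = F − D.
As a 6×12 matrix over Z this has rank 5, with invariant factors (1,1,1,1,1).

Boundary ∂_2: C_2 → C_1 acts by ∂[p,q,r] = [q,r] − [p,r] + [p,q]. For instance
  ∂BEF = EF − BF + BE,
  ∂ADE = DE − AE + AD.
The resulting 12×6 matrix has rank 6, and its Smith normal form has invariant factors (1,1,1,1,1,1).

Computing H_k = (kernel of ∂_k) / (image of ∂_{k+1}):

  H_0: rank C_0 − rank ∂_1 = 6 − 5 = 1, and the invariant factors of ∂_1 are all 1, so H_0 = Z.
  H_1: rank ker ∂_1 − rank ∂_2 = (12 − 5) − 6 = 1, and the invariant factors of ∂_2 are all 1, so H_1 = Z.
  H_2: rank ker ∂_2 − rank ∂_3 = (6 − 6) − 0 = 0, and there is no ∂_3, so H_2 = 0.

H_0 = Z,  H_1 = Z,  H_2 = 0.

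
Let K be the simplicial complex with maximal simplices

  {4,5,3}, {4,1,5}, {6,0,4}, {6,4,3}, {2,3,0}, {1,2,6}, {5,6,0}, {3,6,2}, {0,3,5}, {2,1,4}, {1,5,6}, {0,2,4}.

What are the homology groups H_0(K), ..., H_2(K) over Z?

H_0 = Z,  H_1 = Z/2,  H_2 = 0.

Fix the vertex order 0 < 1 < 2 < 3 < 4 < 5 < 6 and write every simplex with vertices in increasing order. Then dim K = 2 and the simplices of K are:

  0-simplices (7): [0], [1], [2], [3], [4], [5], [6]
  1-simplices (18): [0,2], [0,3], [0,4], [0,5], [0,6], [1,2], [1,4], [1,5], [1,6], [2,3], [2,4], [2,6], [3,4], [3,5], [3,6], [4,5], [4,6], [5,6]
  2-simplices (12): [0,2,3], [0,2,4], [0,3,5], [0,4,6], [0,5,6], [1,2,4], [1,2,6], [1,4,5], [1,5,6], [2,3,6], [3,4,5], [3,4,6]

Hence C_0 ≅ Z^7, C_1 ≅ Z^18, C_2 ≅ Z^12.

The boundary map ∂_1: C_1 → C_0 is given by ∂[p,q] = [q] − [p]. For instance
  ∂[4,5] = [5] − [4].
This gives a 7×18 integer matrix of rank 6; reducing to Smith normal form yields diagonal entries (1,1,1,1,1,1).

The boundary map ∂_2: C_2 → C_1 acts by ∂[p,q,r] = [q,r] − [p,r] + [p,q]. For instance
  ∂[0,2,3] = [2,3] − [0,3] + [0,2],
  ∂[3,4,5] = [4,5] − [3,5] + [3,4].
As a 18×12 matrix over Z this has rank 12, with invariant factors (1,1,1,1,1,1,1,1,1,1,1,2).

Now H_k = ker ∂_k / im ∂_{k+1}, so:

  H_0: rank C_0 − rank ∂_1 = 7 − 6 = 1, and the invariant factors of ∂_1 are all 1, so H_0 ≅ Z.
  H_1: rank ker ∂_1 − rank ∂_2 = (18 − 6) − 12 = 0, and ∂_2 has invariant factor 2 > 1, so H_1 ≅ Z/2.
  H_2: rank ker ∂_2 − rank ∂_3 = (12 − 12) − 0 = 0, and there is no ∂_3, so H_2 ≅ 0.

(K is a triangulation of the real projective plane RP^2.)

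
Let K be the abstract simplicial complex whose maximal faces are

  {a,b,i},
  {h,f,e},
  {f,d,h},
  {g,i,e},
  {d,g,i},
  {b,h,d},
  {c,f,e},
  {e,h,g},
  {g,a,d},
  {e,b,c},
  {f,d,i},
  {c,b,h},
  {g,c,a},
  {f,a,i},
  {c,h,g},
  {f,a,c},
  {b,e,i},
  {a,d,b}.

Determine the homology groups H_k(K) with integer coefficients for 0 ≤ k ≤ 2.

Take the total order a < b < c < d < e < f < g < h < i on the vertex set. Then K (dimension 2) consists of the simplices:

  0-simplices (9): a, b, c, d, e, f, g, h, i
  1-simplices (27): ab, ac, ad, af, ag, ai, bc, bd, be, bh, bi, ce, cf, cg, ch, df, dg, dh, di, ef, eg, eh, ei, fh, fi, gh, gi
  2-simplices (18): abd, abi, acf, acg, adg, afi, bce, bch, bdh, bei, cef, cgh, dfh, dfi, dgi, efh, egh, egi

Hence C_0 ≅ Z^9, C_1 ≅ Z^27, C_2 ≅ Z^18.

The boundary map ∂_1: C_1 → C_0 sends each edge [p,q] (with p < q) to q − p.
This gives a 9×27 integer matrix of rank 8; reducing to Smith normal form yields diagonal entries (1,1,1,1,1,1,1,1).

∂_2: C_2 → C_1 acts by ∂[p,q,r] = [q,r] − [p,r] + [p,q]. For instance
  ∂acg = cg − ag + ac,
  ∂bce = ce − be + bc.
The 27×18 boundary matrix has rank 18 and Smith normal form diag(1,1,1,1,1,1,1,1,1,1,1,1,1,1,1,1,1,2).

Reading off H_k = ker ∂_k / im ∂_{k+1}:

  H_0: rank C_0 − rank ∂_1 = 9 − 8 = 1, and the invariant factors of ∂_1 are all 1, so H_0 = Z.
  H_1: rank ker ∂_1 − rank ∂_2 = (27 − 8) − 18 = 1, and ∂_2 has invariant factor 2 > 1, so H_1 = Z ⊕ Z_2.
  H_2: rank ker ∂_2 − rank ∂_3 = (18 − 18) − 0 = 0, and there is no ∂_3, so H_2 = 0.

As a check, the Euler characteristic is 9 − 27 + 18 = 0, which agrees with 1 − 1 + 0 = 0.
(K is a triangulation of the Klein bottle.)

H_0 ≅ Z,  H_1 ≅ Z ⊕ Z_2,  H_2 = 0.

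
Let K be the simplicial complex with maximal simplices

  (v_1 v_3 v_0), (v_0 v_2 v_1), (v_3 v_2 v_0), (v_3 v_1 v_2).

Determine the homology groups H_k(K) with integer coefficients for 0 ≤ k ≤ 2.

K has 4 vertices, 6 edges, 4 triangles.
rank ∂_0 = 0, rank ∂_1 = 3 ⇒ b_0 = 4 − 0 − 3 = 1; all invariant factors of ∂_1 are 1 so no torsion. So H_0 ≅ Z.
rank ∂_1 = 3, rank ∂_2 = 3 ⇒ b_1 = 6 − 3 − 3 = 0; all invariant factors of ∂_2 are 1 so no torsion. So H_1 ≅ 0.
rank ∂_2 = 3, rank ∂_3 = 0 ⇒ b_2 = 4 − 3 − 0 = 1. So H_2 ≅ Z.

H_0 = Z,  H_1 = 0,  H_2 = Z.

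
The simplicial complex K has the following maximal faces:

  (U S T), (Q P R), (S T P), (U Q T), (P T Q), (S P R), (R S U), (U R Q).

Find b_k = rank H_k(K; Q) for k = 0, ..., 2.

Take the total order P < Q < R < S < T < U on the vertex set. Then K (dimension 2) consists of the simplices:

  0-simplices (6): P, Q, R, S, T, U
  1-simplices (12): PQ, PR, PS, PT, QR, QT, QU, RS, RU, ST, SU, TU
  2-simplices (8): PQR, PQT, PRS, PST, QRU, QTU, RSU, STU

so the chain groups are C_0 ≅ Z^6, C_1 ≅ Z^12, C_2 ≅ Z^8.

Boundary ∂_1: C_1 → C_0 maps an edge to its endpoints' difference, ∂[p,q] = q − p.
The 6×12 boundary matrix has rank 5 and Smith normal form diag(1,1,1,1,1).

∂_2: C_2 → C_1 maps a triangle to the signed sum of its edges. For instance
  ∂PQT = QT − PT + PQ,
  ∂PQR = QR − PR + PQ.
As a 12×8 matrix over Z this has rank 7, with invariant factors (1,1,1,1,1,1,1).

From H_k ≅ ker(∂_k) / im(∂_{k+1}) we obtain:

  H_0: rank C_0 − rank ∂_1 = 6 − 5 = 1, and the invariant factors of ∂_1 are all 1, so H_0 = Z.
  H_1: rank ker ∂_1 − rank ∂_2 = (12 − 5) − 7 = 0, and the invariant factors of ∂_2 are all 1, so H_1 = 0.
  H_2: rank ker ∂_2 − rank ∂_3 = (8 − 7) − 0 = 1, and there is no ∂_3, so H_2 = Z.

As a check, the Euler characteristic is 6 − 12 + 8 = 2, which agrees with 1 − 0 + 1 = 2.

Hence the Betti numbers are b_0 = 1, b_1 = 0, b_2 = 1.

b_0 = 1, b_1 = 0, b_2 = 1.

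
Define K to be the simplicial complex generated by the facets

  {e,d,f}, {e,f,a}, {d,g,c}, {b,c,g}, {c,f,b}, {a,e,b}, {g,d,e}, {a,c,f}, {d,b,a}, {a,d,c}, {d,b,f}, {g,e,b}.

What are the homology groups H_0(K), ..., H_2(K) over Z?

H_0 = Z,  H_1 = Z/2,  H_2 = 0.

Take the total order a < b < c < d < e < f < g on the vertex set. Then K (dimension 2) consists of the simplices:

  0-simplices (7): a, b, c, d, e, f, g
  1-simplices (18): ab, ac, ad, ae, af, bc, bd, be, bf, bg, cd, cf, cg, de, df, dg, ef, eg
  2-simplices (12): abd, abe, acd, acf, aef, bcf, bcg, bdf, beg, cdg, def, deg

Hence C_0 ≅ Z^7, C_1 ≅ Z^18, C_2 ≅ Z^12.

Boundary ∂_1: C_1 → C_0 maps an edge to its endpoints' difference, ∂[p,q] = q − p.
This gives a 7×18 integer matrix of rank 6; reducing to Smith normal form yields diagonal entries (1,1,1,1,1,1).

The boundary map ∂_2: C_2 → C_1 sends each 2-simplex [p,q,r] to [q,r] − [p,r] + [p,q]. For instance
  ∂beg = eg − bg + be,
  ∂deg = eg − dg + de.
This gives a 18×12 integer matrix of rank 12; reducing to Smith normal form yields diagonal entries (1,1,1,1,1,1,1,1,1,1,1,2).

Now H_k = ker ∂_k / im ∂_{k+1}, so:

  H_0: rank C_0 − rank ∂_1 = 7 − 6 = 1, and the invariant factors of ∂_1 are all 1, so H_0 = Z.
  H_1: rank ker ∂_1 − rank ∂_2 = (18 − 6) − 12 = 0, and ∂_2 has invariant factor 2 > 1, so H_1 = Z/2.
  H_2: rank ker ∂_2 − rank ∂_3 = (12 − 12) − 0 = 0, and there is no ∂_3, so H_2 = 0.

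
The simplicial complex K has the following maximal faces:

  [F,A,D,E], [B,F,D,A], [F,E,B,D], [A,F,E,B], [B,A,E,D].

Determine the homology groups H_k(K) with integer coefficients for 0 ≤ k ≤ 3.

Take the total order A < B < D < E < F on the vertex set. Then K (dimension 3) consists of the simplices:

  0-simplices (5): A, B, D, E, F
  1-simplices (10): AB, AD, AE, AF, BD, BE, BF, DE, DF, EF
  2-simplices (10): ABD, ABE, ABF, ADE, ADF, AEF, BDE, BDF, BEF, DEF
  3-simplices (5): ABDE, ABDF, ABEF, ADEF, BDEF

giving chain groups C_0 ≅ Z^5, C_1 ≅ Z^10, C_2 ≅ Z^10, C_3 ≅ Z^5.

∂_1: C_1 → C_0 is given by ∂[p,q] = [q] − [p]. For instance
  ∂BE = E − B.
The resulting 5×10 matrix has rank 4, and its Smith normal form has invariant factors (1,1,1,1).

Boundary ∂_2: C_2 → C_1 acts by ∂[p,q,r] = [q,r] − [p,r] + [p,q]. For instance
  ∂BDF = DF − BF + BD,
  ∂BDE = DE − BE + BD.
The resulting 10×10 matrix has rank 6, and its Smith normal form has invariant factors (1,1,1,1,1,1).

∂_3: C_3 → C_2 sends each 3-simplex σ to the alternating sum Σ_i (−1)^i (σ with its i-th vertex removed). For instance
  ∂ABDF = BDF − ADF + ABF − ABD,
  ∂ADEF = DEF − AEF + ADF − ADE.
The resulting 10×5 matrix has rank 4, and its Smith normal form has invariant factors (1,1,1,1).

From H_k ≅ ker(∂_k) / im(∂_{k+1}) we obtain:

  H_0: rank C_0 − rank ∂_1 = 5 − 4 = 1, and the invariant factors of ∂_1 are all 1, so H_0 = Z.
  H_1: rank ker ∂_1 − rank ∂_2 = (10 − 4) − 6 = 0, and the invariant factors of ∂_2 are all 1, so H_1 = 0.
  H_2: rank ker ∂_2 − rank ∂_3 = (10 − 6) − 4 = 0, and the invariant factors of ∂_3 are all 1, so H_2 = 0.
  H_3: rank ker ∂_3 − rank ∂_4 = (5 − 4) − 0 = 1, and there is no ∂_4, so H_3 = Z.

As a check, the Euler characteristic is 5 − 10 + 10 − 5 = 0, which agrees with 1 − 0 + 0 − 1 = 0.
(K is a triangulation of the 3-sphere S^3.)

H_0 ≅ Z,  H_1 = 0,  H_2 = 0,  H_3 ≅ Z.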